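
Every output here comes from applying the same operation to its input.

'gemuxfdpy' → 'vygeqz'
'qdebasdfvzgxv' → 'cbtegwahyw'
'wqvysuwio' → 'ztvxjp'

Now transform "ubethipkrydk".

uijqlszel

Each output is the input with this applied: shift every letter 1 place forward in the alphabet (wrapping around), then delete the first 3 characters.
"ubethipkrydk" → "vcfuijqlszel" → "uijqlszel".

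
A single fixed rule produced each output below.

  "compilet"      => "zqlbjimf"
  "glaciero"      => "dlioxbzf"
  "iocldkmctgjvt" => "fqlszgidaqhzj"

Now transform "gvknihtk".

dhsqhekf

In each case the input is transformed by: shift every letter 3 places backward in the alphabet (wrapping around), then take characters alternately from the front and the back (1st, last, 2nd, 2nd-last, ...).
Applying that to "gvknihtk" gives "dhsqhekf".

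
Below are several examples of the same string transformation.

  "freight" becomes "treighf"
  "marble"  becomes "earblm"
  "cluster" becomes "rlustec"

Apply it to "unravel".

The transformation: swap the first and last characters.
Doing the same to "unravel": "lnraveu".

lnraveu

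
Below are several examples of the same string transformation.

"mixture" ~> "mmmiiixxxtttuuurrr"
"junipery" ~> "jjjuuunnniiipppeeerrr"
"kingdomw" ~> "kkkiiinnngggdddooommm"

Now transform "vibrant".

vvviiibbbrrraaannn

In each case the input is transformed by: delete the last character, then repeat every character 3 times.
On "vibrant": the first step gives "vibran", and the second then gives "vvviiibbbrrraaannn".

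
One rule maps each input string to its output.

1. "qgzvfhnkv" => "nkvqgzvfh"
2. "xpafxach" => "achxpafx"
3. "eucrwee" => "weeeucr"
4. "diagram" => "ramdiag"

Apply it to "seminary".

arysemin

The pattern: move the last 3 characters to the front (rotate right by 3).
So "seminary" becomes "arysemin".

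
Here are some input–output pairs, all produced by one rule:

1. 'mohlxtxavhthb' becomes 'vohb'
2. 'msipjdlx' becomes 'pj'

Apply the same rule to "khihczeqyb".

qhc

What's happening: sort the characters into reverse alphabetical order, then keep one character in every 3, starting at position 3 (positions 3rd, 6th, 9th, ...).
Starting from "khihczeqyb": after the first operation, "zyqkihhecb"; after the second, "qhc".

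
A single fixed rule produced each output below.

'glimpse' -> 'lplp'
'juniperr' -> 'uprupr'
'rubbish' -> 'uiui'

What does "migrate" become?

iaia

What's happening: keep one character in every 3, starting at position 2 (positions 2nd, 5th, 8th, ...), then write the whole string twice.
Working it through for "migrate": intermediate "ia", final "iaia".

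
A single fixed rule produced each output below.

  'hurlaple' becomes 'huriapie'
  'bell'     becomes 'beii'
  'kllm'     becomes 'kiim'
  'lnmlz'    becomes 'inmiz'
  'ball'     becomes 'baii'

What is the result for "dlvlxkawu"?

Rule — replace every "l" with "i".
So "dlvlxkawu" becomes "divixkawu".

divixkawu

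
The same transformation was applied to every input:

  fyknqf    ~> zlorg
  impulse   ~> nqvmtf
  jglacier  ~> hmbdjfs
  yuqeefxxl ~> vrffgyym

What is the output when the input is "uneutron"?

The pattern: delete the first character, then shift every letter 1 place forward in the alphabet (wrapping around).
Applying both steps to "uneutron": "neutron", then "ofvuspo".

ofvuspo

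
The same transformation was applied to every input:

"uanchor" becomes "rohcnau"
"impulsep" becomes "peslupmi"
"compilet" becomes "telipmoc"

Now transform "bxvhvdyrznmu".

What's happening: reverse the string.
"bxvhvdyrznmu" → "umnzrydvhvxb".

umnzrydvhvxb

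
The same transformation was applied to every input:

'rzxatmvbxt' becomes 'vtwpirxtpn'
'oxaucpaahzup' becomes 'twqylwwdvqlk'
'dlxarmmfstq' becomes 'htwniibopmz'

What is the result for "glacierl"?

hwyeanhc

Each output is the input with this applied: shift every letter 4 places backward in the alphabet (wrapping around), then move the first character to the end.
Working it through for "glacierl": intermediate "chwyeanh", final "hwyeanhc".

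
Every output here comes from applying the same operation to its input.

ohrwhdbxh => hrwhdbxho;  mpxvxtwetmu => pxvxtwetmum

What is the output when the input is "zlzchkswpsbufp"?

Each output is the input with this applied: move the first character to the end.
On "zlzchkswpsbufp" that produces "lzchkswpsbufpz".

lzchkswpsbufpz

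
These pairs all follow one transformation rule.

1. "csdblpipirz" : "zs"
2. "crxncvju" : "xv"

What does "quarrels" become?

In each case the input is transformed by: sort the characters into reverse alphabetical order, then keep only the first 2 characters.
For "quarrels", step one produces "usrrqlea"; step two turns that into "us".

us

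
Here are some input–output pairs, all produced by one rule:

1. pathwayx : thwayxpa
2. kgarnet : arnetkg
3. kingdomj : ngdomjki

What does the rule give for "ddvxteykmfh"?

vxteykmfhdd

What's happening: move the first 2 characters to the end (rotate left by 2).
So "ddvxteykmfh" becomes "vxteykmfhdd".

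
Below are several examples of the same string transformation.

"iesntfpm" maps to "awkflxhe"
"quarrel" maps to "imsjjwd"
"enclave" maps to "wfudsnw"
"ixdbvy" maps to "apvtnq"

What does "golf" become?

In each case the input is transformed by: shift every letter 8 places backward in the alphabet (wrapping around).
"golf" → "ygdx".

ygdx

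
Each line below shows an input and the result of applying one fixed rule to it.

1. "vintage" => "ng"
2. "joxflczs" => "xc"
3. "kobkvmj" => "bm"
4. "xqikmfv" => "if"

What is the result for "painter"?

ie

In each case the input is transformed by: keep one character in every 3, starting at position 3 (positions 3rd, 6th, 9th, ...).
"painter" → "ie".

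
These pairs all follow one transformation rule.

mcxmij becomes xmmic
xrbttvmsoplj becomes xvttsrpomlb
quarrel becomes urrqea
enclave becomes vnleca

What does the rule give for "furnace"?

urnfca

The pattern: delete the last character, then sort the characters into reverse alphabetical order.
Doing the same to "furnace": "urnfca".
(Check on "enclave": → "enclav" → "vnleca" ✓)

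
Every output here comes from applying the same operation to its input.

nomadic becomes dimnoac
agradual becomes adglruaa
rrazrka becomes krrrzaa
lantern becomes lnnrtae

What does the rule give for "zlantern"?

lnnrtzae

The transformation: sort the characters into alphabetical order, then move the first 2 characters to the end (rotate left by 2).
On "zlantern": the first step gives "aelnnrtz", and the second then gives "lnnrtzae".
(Check on "agradual": → "aaadglru" → "adglruaa" ✓)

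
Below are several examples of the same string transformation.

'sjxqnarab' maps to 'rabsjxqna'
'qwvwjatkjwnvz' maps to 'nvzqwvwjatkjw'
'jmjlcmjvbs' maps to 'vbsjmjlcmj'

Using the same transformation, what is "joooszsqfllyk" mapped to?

lykjoooszsqfl

The rule is to move the last 3 characters to the front (rotate right by 3).
So "joooszsqfllyk" becomes "lykjoooszsqfl".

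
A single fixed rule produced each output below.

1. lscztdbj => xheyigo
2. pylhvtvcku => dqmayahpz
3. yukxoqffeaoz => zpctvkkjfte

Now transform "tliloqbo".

qnqtvgt

The pattern: delete the first character, then shift every letter 5 places forward in the alphabet (wrapping around).
For "tliloqbo", step one produces "liloqbo"; step two turns that into "qnqtvgt".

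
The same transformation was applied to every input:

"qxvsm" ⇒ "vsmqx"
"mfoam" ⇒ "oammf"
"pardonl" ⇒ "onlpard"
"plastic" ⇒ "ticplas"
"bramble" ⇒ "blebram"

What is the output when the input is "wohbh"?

hbhwo

The rule is to move the last 3 characters to the front (rotate right by 3).
On "wohbh" that produces "hbhwo".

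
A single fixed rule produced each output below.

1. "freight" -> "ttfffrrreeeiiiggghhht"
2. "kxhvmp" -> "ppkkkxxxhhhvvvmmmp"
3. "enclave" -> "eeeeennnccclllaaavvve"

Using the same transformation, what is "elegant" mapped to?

The transformation: repeat every character 3 times, then move the last 2 characters to the front (rotate right by 2).
Applying both steps to "elegant": "eeellleeegggaaannnttt", then "tteeellleeegggaaannnt".
(Check on "kxhvmp": → "kkkxxxhhhvvvmmmppp" → "ppkkkxxxhhhvvvmmmp" ✓)

tteeellleeegggaaannnt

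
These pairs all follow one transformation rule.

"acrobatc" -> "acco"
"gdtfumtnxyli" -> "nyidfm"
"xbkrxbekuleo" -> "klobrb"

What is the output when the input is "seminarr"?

Rule — keep every other character starting from the second (positions 2nd, 4th, 6th, ...), then swap the front and back halves of the string.
Applying both steps to "seminarr": "eiar", then "arei".

arei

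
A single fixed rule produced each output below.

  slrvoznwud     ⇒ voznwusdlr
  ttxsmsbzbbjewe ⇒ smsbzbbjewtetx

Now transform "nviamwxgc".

The pattern: swap the first and last characters, then move the first 3 characters to the end (rotate left by 3).
For "nviamwxgc", step one produces "cviamwxgn"; step two turns that into "amwxgncvi".

amwxgncvi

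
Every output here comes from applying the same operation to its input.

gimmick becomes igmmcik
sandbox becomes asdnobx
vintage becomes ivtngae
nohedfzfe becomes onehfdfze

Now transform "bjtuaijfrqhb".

jbutiafjqrbh

In each case the input is transformed by: swap each adjacent pair of characters (1↔2, 3↔4, ...).
For "bjtuaijfrqhb" the result is "jbutiafjqrbh".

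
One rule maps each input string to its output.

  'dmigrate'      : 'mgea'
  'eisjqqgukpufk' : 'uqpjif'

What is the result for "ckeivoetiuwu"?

The pattern: keep every other character starting from the second (positions 2nd, 4th, 6th, ...), then sort the characters into reverse alphabetical order.
"ckeivoetiuwu" → "kiotuu" → "uutoki".

uutoki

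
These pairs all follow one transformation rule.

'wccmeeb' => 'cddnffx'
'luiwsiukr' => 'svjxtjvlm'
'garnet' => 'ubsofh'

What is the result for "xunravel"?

Each output is the input with this applied: swap the first and last characters, then shift every letter 1 place forward in the alphabet (wrapping around).
"xunravel" → "lunravex" → "mvosbwfy".

mvosbwfy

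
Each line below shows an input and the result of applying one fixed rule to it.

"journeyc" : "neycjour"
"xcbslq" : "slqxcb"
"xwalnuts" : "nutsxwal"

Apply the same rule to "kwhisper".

In each case the input is transformed by: swap the front and back halves of the string.
"kwhisper" → "sperkwhi".

sperkwhi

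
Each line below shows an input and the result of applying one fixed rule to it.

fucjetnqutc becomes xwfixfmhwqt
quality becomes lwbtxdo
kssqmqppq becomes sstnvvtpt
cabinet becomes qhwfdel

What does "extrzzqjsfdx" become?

Each output is the input with this applied: shift every letter 3 places forward in the alphabet (wrapping around), then move the last 3 characters to the front (rotate right by 3).
Working it through for "extrzzqjsfdx": intermediate "hawucctmviga", final "igahawucctmv".

igahawucctmv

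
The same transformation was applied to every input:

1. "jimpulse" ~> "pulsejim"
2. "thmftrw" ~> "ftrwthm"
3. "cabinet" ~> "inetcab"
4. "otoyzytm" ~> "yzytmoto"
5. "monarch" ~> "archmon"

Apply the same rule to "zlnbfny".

The pattern: move the first 3 characters to the end (rotate left by 3).
On "zlnbfny" that produces "bfnyzln".

bfnyzln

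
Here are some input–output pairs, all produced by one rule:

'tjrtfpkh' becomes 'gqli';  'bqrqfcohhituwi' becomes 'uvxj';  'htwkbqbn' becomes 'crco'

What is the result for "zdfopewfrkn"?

Each output is the input with this applied: shift every letter 1 place forward in the alphabet (wrapping around), then keep only the last 4 characters.
Applying both steps to "zdfopewfrkn": "aegpqfxgslo", then "gslo".

gslo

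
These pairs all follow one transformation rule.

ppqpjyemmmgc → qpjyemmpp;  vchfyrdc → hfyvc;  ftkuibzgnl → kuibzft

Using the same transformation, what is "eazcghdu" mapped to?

Looking at the pairs, the operation is to delete the last 3 characters, then move the first 2 characters to the end (rotate left by 2).
Applying both steps to "eazcghdu": "eazcg", then "zcgea".
(Check on "ppqpjyemmmgc": → "ppqpjyemm" → "qpjyemmpp" ✓)

zcgea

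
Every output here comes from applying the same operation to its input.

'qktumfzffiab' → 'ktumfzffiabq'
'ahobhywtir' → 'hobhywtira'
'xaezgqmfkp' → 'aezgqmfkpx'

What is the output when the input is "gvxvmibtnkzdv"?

vxvmibtnkzdvg

The pattern: move the first character to the end.
On "gvxvmibtnkzdv" that produces "vxvmibtnkzdvg".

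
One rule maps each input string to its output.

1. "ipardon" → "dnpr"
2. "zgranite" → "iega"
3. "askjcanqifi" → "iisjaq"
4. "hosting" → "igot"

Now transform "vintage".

Each output is the input with this applied: move the last 3 characters to the front (rotate right by 3), then keep every other character starting from the first (positions 1st, 3rd, 5th, ...).
Working it through for "vintage": intermediate "agevint", final "aeit".
(Check on "askjcanqifi": → "ifiaskjcanq" → "iisjaq" ✓)

aeit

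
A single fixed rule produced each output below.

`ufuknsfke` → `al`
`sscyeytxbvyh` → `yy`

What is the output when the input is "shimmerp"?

yn

Rule — shift every letter 6 places forward in the alphabet (wrapping around), then keep only the first 2 characters.
Doing the same to "shimmerp": "yn".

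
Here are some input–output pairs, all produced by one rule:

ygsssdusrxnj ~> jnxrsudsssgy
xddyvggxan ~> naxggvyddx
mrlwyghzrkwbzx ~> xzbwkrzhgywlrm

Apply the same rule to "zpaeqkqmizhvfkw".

wkfvhzimqkqeapz

The rule is to reverse the string.
So "zpaeqkqmizhvfkw" becomes "wkfvhzimqkqeapz".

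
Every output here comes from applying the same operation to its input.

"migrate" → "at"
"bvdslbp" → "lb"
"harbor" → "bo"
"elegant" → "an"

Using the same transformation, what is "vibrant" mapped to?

The pattern: move the last character to the front, then keep only the last 2 characters.
Applying both steps to "vibrant": "tvibran", then "an".
(Check on "harbor": → "rharbo" → "bo" ✓)

an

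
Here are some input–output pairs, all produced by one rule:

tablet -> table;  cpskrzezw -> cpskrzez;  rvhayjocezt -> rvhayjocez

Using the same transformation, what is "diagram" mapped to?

Looking at the pairs, the operation is to delete the last character.
Applying that to "diagram" gives "diagra".

diagra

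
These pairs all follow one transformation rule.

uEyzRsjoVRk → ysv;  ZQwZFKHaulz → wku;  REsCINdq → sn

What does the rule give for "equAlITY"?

ui

Looking at the pairs, the operation is to keep one character in every 3, starting at position 3 (positions 3rd, 6th, 9th, ...), then convert every letter to lowercase.
"equAlITY" → "uI" → "ui".
(Check on "uEyzRsjoVRk": → "ysV" → "ysv" ✓)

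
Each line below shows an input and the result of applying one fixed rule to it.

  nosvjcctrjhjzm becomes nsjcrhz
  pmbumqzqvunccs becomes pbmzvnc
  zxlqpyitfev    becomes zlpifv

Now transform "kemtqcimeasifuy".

kmqiesfy

The transformation: keep every other character starting from the first (positions 1st, 3rd, 5th, ...).
"kemtqcimeasifuy" → "kmqiesfy".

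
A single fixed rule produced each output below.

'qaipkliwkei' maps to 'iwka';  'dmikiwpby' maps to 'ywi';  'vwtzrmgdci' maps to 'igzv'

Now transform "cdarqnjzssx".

What's happening: reverse the string, then keep one character in every 3, starting at position 1 (positions 1st, 4th, 7th, ...).
So "cdarqnjzssx" becomes "xzqd".

xzqd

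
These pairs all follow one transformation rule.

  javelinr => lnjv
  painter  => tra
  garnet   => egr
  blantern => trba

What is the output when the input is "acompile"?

Looking at the pairs, the operation is to move the first 3 characters to the end (rotate left by 3), then keep every other character starting from the second (positions 2nd, 4th, 6th, ...).
Applying both steps to "acompile": "mpileaco", then "plao".
(Check on "garnet": → "netgar" → "egr" ✓)

plao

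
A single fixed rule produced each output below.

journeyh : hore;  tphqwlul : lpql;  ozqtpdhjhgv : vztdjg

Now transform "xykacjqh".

hyaj

The transformation: move the last character to the front, then keep every other character starting from the first (positions 1st, 3rd, 5th, ...).
Working it through for "xykacjqh": intermediate "hxykacjq", final "hyaj".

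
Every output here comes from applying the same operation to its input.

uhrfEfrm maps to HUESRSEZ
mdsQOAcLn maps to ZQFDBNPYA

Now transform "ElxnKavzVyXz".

The transformation: shift every letter 13 places forward in the alphabet (wrapping around) — i.e. ROT13, then convert every letter to uppercase.
Working it through for "ElxnKavzVyXz": intermediate "RykaXnimIlKm", final "RYKAXNIMILKM".

RYKAXNIMILKM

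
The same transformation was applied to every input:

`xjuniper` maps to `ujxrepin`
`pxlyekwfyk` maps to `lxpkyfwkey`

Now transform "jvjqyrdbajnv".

Rule — reverse the string, then move the last 3 characters to the front (rotate right by 3).
"jvjqyrdbajnv" → "jvjvnjabdryq".
(Check on "xjuniper": → "repinujx" → "ujxrepin" ✓)

jvjvnjabdryq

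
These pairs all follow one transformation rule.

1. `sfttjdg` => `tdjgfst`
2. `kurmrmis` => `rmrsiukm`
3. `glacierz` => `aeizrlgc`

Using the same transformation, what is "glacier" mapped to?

aeirlgc

What's happening: swap each adjacent pair of characters (1↔2, 3↔4, ...), then move the first 3 characters to the end (rotate left by 3).
Working it through for "glacier": intermediate "lgcaeir", final "aeirlgc".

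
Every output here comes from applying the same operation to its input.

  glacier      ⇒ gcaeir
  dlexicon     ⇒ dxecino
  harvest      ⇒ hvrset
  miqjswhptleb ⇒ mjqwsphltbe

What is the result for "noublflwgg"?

Each output is the input with this applied: swap each adjacent pair of characters (1↔2, 3↔4, ...), then delete the first character.
"noublflwgg" → "onbuflwlgg" → "nbuflwlgg".

nbuflwlgg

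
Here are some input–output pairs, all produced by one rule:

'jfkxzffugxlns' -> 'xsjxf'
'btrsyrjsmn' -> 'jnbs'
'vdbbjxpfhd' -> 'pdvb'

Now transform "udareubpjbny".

bbur

In each case the input is transformed by: keep one character in every 3, starting at position 1 (positions 1st, 4th, 7th, ...), then move the last 2 characters to the front (rotate right by 2).
"udareubpjbny" → "urbb" → "bbur".
(Check on "btrsyrjsmn": → "bsjn" → "jnbs" ✓)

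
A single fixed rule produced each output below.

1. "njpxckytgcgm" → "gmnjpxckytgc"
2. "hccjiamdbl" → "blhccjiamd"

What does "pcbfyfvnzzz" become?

zzpcbfyfvnz

The transformation: move the last 2 characters to the front (rotate right by 2).
Doing the same to "pcbfyfvnzzz": "zzpcbfyfvnz".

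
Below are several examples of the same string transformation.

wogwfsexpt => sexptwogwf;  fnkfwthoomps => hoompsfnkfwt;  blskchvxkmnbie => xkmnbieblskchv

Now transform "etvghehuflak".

huflaketvghe

The pattern: swap the front and back halves of the string.
So "etvghehuflak" becomes "huflaketvghe".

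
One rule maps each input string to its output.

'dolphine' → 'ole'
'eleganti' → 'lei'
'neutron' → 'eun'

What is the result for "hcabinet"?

What's happening: swap each adjacent pair of characters (1↔2, 3↔4, ...), then keep one character in every 3, starting at position 1 (positions 1st, 4th, 7th, ...).
Applying both steps to "hcabinet": "chbanite", then "cat".

cat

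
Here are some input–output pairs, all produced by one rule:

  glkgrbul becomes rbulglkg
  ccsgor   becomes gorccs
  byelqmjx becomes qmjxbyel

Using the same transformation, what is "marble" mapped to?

blemar

The pattern: swap the front and back halves of the string.
On "marble" that produces "blemar".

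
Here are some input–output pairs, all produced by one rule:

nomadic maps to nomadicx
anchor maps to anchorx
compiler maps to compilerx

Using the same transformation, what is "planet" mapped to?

planetx

Each output is the input with this applied: append "x".
Doing the same to "planet": "planetx".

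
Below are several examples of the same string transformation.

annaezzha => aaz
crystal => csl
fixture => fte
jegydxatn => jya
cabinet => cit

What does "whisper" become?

wsr

In each case the input is transformed by: keep one character in every 3, starting at position 1 (positions 1st, 4th, 7th, ...).
On "whisper" that produces "wsr".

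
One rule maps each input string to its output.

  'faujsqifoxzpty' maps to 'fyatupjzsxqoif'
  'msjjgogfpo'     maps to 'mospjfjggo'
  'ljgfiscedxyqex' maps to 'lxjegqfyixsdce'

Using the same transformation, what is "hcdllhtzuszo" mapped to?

hoczdslulzht

The transformation: take characters alternately from the front and the back (1st, last, 2nd, 2nd-last, ...).
So "hcdllhtzuszo" becomes "hoczdslulzht".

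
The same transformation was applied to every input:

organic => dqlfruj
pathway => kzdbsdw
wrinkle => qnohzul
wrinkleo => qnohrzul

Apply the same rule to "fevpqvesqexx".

The pattern: shift every letter 3 places forward in the alphabet (wrapping around), then move the first 3 characters to the end (rotate left by 3).
Starting from "fevpqvesqexx": after the first operation, "ihystyhvthaa"; after the second, "styhvthaaihy".

styhvthaaihy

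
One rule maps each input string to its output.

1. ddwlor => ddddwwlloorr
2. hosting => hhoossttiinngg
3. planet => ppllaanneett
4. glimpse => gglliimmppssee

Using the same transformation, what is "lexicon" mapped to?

lleexxiiccoonn

The transformation: double every character.
Doing the same to "lexicon": "lleexxiiccoonn".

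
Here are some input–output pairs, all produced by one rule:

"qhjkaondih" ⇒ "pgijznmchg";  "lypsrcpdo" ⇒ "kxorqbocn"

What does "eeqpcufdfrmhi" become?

ddpobteceqlgh

Each output is the input with this applied: shift every letter 1 place backward in the alphabet (wrapping around).
So "eeqpcufdfrmhi" becomes "ddpobteceqlgh".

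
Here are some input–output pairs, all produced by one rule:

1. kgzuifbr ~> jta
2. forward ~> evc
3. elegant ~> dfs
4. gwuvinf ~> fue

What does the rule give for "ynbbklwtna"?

xavz

Each output is the input with this applied: shift every letter 1 place backward in the alphabet (wrapping around), then keep one character in every 3, starting at position 1 (positions 1st, 4th, 7th, ...).
Applying both steps to "ynbbklwtna": "xmaajkvsmz", then "xavz".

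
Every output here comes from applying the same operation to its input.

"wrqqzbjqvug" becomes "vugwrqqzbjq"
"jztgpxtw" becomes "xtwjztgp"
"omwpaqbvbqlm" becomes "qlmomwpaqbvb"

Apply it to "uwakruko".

ukouwakr

In each case the input is transformed by: move the last 3 characters to the front (rotate right by 3).
"uwakruko" → "ukouwakr".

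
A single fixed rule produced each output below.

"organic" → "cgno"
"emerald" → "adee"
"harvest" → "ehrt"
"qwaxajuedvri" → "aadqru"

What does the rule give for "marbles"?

In each case the input is transformed by: keep every other character starting from the first (positions 1st, 3rd, 5th, ...), then sort the characters into alphabetical order.
Starting from "marbles": after the first operation, "mrls"; after the second, "lmrs".

lmrs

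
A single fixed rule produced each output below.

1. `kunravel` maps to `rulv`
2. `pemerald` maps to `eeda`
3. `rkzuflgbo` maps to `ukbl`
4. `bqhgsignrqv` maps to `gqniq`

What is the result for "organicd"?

Rule — keep every other character starting from the second (positions 2nd, 4th, 6th, ...), then swap each adjacent pair of characters (1↔2, 3↔4, ...).
On "organicd": the first step gives "raid", and the second then gives "ardi".

ardi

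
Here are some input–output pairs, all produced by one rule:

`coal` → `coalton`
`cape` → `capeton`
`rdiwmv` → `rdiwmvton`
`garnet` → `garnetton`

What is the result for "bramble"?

The pattern: append "ton".
On "bramble" that produces "brambleton".

brambleton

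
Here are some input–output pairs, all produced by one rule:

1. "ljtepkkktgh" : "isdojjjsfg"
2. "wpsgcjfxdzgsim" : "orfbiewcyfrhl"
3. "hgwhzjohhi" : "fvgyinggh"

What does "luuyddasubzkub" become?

Each output is the input with this applied: delete the first character, then shift every letter 1 place backward in the alphabet (wrapping around).
For "luuyddasubzkub", step one produces "uuyddasubzkub"; step two turns that into "ttxcczrtayjta".

ttxcczrtayjta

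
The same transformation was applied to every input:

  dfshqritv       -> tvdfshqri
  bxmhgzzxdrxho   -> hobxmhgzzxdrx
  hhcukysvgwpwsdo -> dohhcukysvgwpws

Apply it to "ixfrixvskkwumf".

mfixfrixvskkwu

The transformation: move the last 2 characters to the front (rotate right by 2).
So "ixfrixvskkwumf" becomes "mfixfrixvskkwu".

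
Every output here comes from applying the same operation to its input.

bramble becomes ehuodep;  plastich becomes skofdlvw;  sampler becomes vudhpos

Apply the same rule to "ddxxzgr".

The rule is to take characters alternately from the front and the back (1st, last, 2nd, 2nd-last, ...), then shift every letter 3 places forward in the alphabet (wrapping around).
Starting from "ddxxzgr": after the first operation, "drdgxzx"; after the second, "gugjaca".

gugjaca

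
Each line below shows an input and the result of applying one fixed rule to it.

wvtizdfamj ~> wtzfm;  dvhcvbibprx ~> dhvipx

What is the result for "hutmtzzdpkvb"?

httzpv

Rule — keep every other character starting from the first (positions 1st, 3rd, 5th, ...).
For "hutmtzzdpkvb" the result is "httzpv".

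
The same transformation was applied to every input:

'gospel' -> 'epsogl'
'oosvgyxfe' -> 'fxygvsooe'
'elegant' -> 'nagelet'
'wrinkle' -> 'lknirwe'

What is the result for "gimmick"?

Rule — reverse the string, then move the first character to the end.
"gimmick" → "kcimmig" → "cimmigk".

cimmigk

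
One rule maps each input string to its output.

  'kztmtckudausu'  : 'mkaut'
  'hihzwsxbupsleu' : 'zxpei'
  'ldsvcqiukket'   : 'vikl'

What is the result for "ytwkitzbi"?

The transformation: move the first 3 characters to the end (rotate left by 3), then keep one character in every 3, starting at position 1 (positions 1st, 4th, 7th, ...).
Working it through for "ytwkitzbi": intermediate "kitzbiytw", final "kzy".

kzy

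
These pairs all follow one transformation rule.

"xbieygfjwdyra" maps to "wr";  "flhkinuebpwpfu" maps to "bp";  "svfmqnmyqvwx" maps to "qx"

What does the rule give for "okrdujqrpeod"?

pd

Rule — keep one character in every 3, starting at position 3 (positions 3rd, 6th, 9th, ...), then delete the first 2 characters.
For "okrdujqrpeod", step one produces "rjpd"; step two turns that into "pd".
(Check on "flhkinuebpwpfu": → "hnbp" → "bp" ✓)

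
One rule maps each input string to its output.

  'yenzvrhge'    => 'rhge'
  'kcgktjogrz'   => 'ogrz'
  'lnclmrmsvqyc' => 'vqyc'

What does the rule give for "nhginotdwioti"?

ioti

The transformation: keep only the last 4 characters.
Doing the same to "nhginotdwioti": "ioti".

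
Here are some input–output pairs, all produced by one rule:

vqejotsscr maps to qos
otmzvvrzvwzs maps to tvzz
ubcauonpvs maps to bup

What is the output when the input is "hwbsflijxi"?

Looking at the pairs, the operation is to keep one character in every 3, starting at position 2 (positions 2nd, 5th, 8th, ...).
"hwbsflijxi" → "wfj".

wfj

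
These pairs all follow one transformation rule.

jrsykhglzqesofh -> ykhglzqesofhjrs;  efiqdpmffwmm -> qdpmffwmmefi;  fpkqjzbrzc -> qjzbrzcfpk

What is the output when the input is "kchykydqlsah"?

The rule is to move the first 3 characters to the end (rotate left by 3).
For "kchykydqlsah" the result is "ykydqlsahkch".

ykydqlsahkch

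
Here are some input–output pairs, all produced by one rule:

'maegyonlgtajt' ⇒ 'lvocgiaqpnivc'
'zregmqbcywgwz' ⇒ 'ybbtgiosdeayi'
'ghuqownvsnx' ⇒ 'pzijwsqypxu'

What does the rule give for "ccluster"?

What's happening: move the last 2 characters to the front (rotate right by 2), then shift every letter 2 places forward in the alphabet (wrapping around).
On "ccluster": the first step gives "ercclust", and the second then gives "gteenwuv".

gteenwuv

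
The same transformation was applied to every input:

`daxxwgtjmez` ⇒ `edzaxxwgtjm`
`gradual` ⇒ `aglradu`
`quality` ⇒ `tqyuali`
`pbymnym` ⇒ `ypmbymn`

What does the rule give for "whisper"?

ewrhisp

The transformation: swap the first and last characters, then move the last 2 characters to the front (rotate right by 2).
Applying both steps to "whisper": "rhispew", then "ewrhisp".
(Check on "pbymnym": → "mbymnyp" → "ypmbymn" ✓)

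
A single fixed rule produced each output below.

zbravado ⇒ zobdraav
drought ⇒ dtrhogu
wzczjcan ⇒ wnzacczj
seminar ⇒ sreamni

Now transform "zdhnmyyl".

What's happening: take characters alternately from the front and the back (1st, last, 2nd, 2nd-last, ...).
So "zdhnmyyl" becomes "zldyhynm".

zldyhynm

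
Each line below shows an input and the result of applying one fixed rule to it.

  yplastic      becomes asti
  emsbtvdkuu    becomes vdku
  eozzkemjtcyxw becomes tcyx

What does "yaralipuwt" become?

In each case the input is transformed by: move the last character to the front, then keep only the last 4 characters.
"yaralipuwt" → "tyaralipuw" → "ipuw".

ipuw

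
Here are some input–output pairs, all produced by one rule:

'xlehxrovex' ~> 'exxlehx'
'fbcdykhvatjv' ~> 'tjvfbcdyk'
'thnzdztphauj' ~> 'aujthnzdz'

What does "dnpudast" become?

tdnpu

The rule is to swap the front and back halves of the string, then delete the first 3 characters.
Applying both steps to "dnpudast": "dastdnpu", then "tdnpu".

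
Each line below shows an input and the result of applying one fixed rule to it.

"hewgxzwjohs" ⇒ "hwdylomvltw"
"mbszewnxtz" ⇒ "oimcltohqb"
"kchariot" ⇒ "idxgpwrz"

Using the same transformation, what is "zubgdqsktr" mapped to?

Each output is the input with this applied: reverse the string, then shift every letter 11 places backward in the alphabet (wrapping around).
Applying both steps to "zubgdqsktr": "rtksqdgbuz", then "gizhfsvqjo".

gizhfsvqjo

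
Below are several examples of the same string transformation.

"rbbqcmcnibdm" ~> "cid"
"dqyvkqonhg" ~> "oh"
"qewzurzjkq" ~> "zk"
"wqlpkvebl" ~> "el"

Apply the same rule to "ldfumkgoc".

gc

Rule — keep every other character starting from the first (positions 1st, 3rd, 5th, ...), then delete the first 3 characters.
"ldfumkgoc" → "lfmgc" → "gc".
(Check on "qewzurzjkq": → "qwuzk" → "zk" ✓)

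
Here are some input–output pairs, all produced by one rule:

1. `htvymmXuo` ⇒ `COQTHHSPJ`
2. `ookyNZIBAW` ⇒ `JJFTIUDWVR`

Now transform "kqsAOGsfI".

Rule — shift every letter 5 places backward in the alphabet (wrapping around), then convert every letter to uppercase.
"kqsAOGsfI" → "flnVJBnaD" → "FLNVJBNAD".
(Check on "ookyNZIBAW": → "jjftIUDWVR" → "JJFTIUDWVR" ✓)

FLNVJBNAD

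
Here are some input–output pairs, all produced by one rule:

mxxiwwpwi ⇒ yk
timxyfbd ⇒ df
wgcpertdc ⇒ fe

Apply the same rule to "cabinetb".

vd

The rule is to shift every letter 2 places forward in the alphabet (wrapping around), then keep only the last 2 characters.
Applying both steps to "cabinetb": "ecdkpgvd", then "vd".
(Check on "timxyfbd": → "vkozahdf" → "df" ✓)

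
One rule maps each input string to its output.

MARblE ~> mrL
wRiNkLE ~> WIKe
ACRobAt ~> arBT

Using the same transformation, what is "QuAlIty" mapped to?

qaiY

The rule is to keep every other character starting from the first (positions 1st, 3rd, 5th, ...), then flip the case of every letter.
Starting from "QuAlIty": after the first operation, "QAIy"; after the second, "qaiY".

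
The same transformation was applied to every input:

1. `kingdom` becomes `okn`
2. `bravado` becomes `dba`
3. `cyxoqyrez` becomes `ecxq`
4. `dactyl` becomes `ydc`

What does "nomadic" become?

Each output is the input with this applied: move the last 3 characters to the front (rotate right by 3), then keep every other character starting from the second (positions 2nd, 4th, 6th, ...).
"nomadic" → "dicnoma" → "inm".
(Check on "cyxoqyrez": → "rezcyxoqy" → "ecxq" ✓)

inm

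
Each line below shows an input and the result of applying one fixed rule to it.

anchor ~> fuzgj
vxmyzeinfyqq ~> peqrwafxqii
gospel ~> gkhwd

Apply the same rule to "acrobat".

ujgtsl

Rule — shift every letter 8 places backward in the alphabet (wrapping around), then delete the first character.
Working it through for "acrobat": intermediate "sujgtsl", final "ujgtsl".
(Check on "gospel": → "ygkhwd" → "gkhwd" ✓)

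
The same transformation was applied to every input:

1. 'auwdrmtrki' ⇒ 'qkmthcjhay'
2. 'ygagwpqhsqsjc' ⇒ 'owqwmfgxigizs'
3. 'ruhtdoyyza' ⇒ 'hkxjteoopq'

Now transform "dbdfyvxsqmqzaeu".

trtvolnigcgpquk

Each output is the input with this applied: shift every letter 10 places backward in the alphabet (wrapping around).
Applying that to "dbdfyvxsqmqzaeu" gives "trtvolnigcgpquk".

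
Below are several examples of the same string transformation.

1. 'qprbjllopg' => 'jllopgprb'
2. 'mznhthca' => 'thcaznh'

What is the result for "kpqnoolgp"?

oolgppqn

In each case the input is transformed by: delete the first character, then move the first 3 characters to the end (rotate left by 3).
On "kpqnoolgp": the first step gives "pqnoolgp", and the second then gives "oolgppqn".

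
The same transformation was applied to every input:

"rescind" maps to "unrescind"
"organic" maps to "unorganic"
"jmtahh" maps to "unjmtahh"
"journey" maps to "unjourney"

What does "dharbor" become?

The transformation: prepend "un".
On "dharbor" that produces "undharbor".

undharbor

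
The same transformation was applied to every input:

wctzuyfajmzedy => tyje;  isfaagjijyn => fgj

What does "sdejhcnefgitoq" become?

ecft

Looking at the pairs, the operation is to keep one character in every 3, starting at position 3 (positions 3rd, 6th, 9th, ...).
For "sdejhcnefgitoq" the result is "ecft".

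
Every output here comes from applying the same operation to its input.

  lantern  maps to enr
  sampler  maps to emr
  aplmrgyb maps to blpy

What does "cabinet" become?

Looking at the pairs, the operation is to sort the characters into alphabetical order, then keep every other character starting from the second (positions 2nd, 4th, 6th, ...).
Working it through for "cabinet": intermediate "abceint", final "ben".
(Check on "sampler": → "aelmprs" → "emr" ✓)

ben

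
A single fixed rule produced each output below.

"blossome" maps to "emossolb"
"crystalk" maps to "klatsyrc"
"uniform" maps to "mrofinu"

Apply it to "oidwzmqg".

The transformation: reverse the string.
For "oidwzmqg" the result is "gqmzwdio".

gqmzwdio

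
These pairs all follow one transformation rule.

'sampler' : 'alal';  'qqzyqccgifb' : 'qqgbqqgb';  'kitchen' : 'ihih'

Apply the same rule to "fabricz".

aiai

The transformation: keep one character in every 3, starting at position 2 (positions 2nd, 5th, 8th, ...), then write the whole string twice.
Working it through for "fabricz": intermediate "ai", final "aiai".
(Check on "qqzyqccgifb": → "qqgb" → "qqgbqqgb" ✓)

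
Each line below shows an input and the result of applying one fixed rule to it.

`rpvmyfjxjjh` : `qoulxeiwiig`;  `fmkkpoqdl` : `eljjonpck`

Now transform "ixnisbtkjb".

hwmhrasjia

Looking at the pairs, the operation is to shift every letter 1 place backward in the alphabet (wrapping around).
Applying that to "ixnisbtkjb" gives "hwmhrasjia".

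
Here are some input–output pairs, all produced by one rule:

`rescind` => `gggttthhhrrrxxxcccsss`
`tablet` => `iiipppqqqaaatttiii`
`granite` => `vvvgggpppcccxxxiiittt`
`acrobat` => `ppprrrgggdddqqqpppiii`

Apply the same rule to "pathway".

eeepppiiiwwwlllpppnnn

The pattern: shift every letter 11 places backward in the alphabet (wrapping around), then repeat every character 3 times.
For "pathway", step one produces "epiwlpn"; step two turns that into "eeepppiiiwwwlllpppnnn".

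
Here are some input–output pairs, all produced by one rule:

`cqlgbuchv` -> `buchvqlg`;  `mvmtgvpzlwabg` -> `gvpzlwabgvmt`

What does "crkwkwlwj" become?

kwlwjrkw

The rule is to delete the first character, then move the first 3 characters to the end (rotate left by 3).
Starting from "crkwkwlwj": after the first operation, "rkwkwlwj"; after the second, "kwlwjrkw".
(Check on "mvmtgvpzlwabg": → "vmtgvpzlwabg" → "gvpzlwabgvmt" ✓)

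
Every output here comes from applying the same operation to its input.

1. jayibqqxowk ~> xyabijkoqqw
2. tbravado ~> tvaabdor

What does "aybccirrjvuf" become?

vyabccfijrru

Each output is the input with this applied: sort the characters into alphabetical order, then move the last 2 characters to the front (rotate right by 2).
On "aybccirrjvuf": the first step gives "abccfijrruvy", and the second then gives "vyabccfijrru".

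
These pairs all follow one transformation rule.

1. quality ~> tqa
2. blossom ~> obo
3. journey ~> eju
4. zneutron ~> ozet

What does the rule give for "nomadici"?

cnmd

The rule is to move the last 3 characters to the front (rotate right by 3), then keep every other character starting from the second (positions 2nd, 4th, 6th, ...).
"nomadici" → "cnmd".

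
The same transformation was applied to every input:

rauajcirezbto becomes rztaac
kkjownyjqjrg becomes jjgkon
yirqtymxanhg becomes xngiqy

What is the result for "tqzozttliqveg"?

Each output is the input with this applied: keep every other character starting from the second (positions 2nd, 4th, 6th, ...), then move the first 3 characters to the end (rotate left by 3).
Starting from "tqzozttliqveg": after the first operation, "qotlqe"; after the second, "lqeqot".

lqeqot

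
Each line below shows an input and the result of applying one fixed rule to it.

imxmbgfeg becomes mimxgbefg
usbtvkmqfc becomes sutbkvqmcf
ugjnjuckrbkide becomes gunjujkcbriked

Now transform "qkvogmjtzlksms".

The transformation: swap each adjacent pair of characters (1↔2, 3↔4, ...).
For "qkvogmjtzlksms" the result is "kqovmgtjlzsksm".

kqovmgtjlzsksm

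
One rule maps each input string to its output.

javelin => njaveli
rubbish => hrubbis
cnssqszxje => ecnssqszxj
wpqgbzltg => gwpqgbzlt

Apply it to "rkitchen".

The rule is to move the last character to the front.
So "rkitchen" becomes "nrkitche".

nrkitche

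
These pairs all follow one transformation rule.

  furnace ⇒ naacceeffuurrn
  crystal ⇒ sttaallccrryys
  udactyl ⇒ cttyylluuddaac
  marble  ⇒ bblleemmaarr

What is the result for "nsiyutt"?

Rule — double every character, then swap the front and back halves of the string.
Starting from "nsiyutt": after the first operation, "nnssiiyyuutttt"; after the second, "yuuttttnnssiiy".

yuuttttnnssiiy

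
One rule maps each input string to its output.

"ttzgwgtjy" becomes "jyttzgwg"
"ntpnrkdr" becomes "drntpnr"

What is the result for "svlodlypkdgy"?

Looking at the pairs, the operation is to move the last 3 characters to the front (rotate right by 3), then delete the first character.
On "svlodlypkdgy": the first step gives "dgysvlodlypk", and the second then gives "gysvlodlypk".

gysvlodlypk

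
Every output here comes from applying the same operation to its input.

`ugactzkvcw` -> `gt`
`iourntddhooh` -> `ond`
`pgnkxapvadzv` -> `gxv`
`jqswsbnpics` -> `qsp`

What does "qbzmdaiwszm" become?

bdw

Each output is the input with this applied: delete the last 3 characters, then keep one character in every 3, starting at position 2 (positions 2nd, 5th, 8th, ...).
Applying both steps to "qbzmdaiwszm": "qbzmdaiw", then "bdw".
(Check on "pgnkxapvadzv": → "pgnkxapva" → "gxv" ✓)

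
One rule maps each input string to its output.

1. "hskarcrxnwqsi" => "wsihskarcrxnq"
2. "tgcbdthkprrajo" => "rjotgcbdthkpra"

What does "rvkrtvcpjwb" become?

pwbrvkrtvcj

Looking at the pairs, the operation is to move the last 3 characters to the front (rotate right by 3), then swap the first and last characters.
Starting from "rvkrtvcpjwb": after the first operation, "jwbrvkrtvcp"; after the second, "pwbrvkrtvcj".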